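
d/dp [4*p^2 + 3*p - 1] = 8*p + 3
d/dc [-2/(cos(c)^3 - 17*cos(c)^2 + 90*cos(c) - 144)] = 2*(-3*cos(c)^2 + 34*cos(c) - 90)*sin(c)/(cos(c)^3 - 17*cos(c)^2 + 90*cos(c) - 144)^2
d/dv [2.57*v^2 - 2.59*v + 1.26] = 5.14*v - 2.59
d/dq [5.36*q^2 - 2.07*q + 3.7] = 10.72*q - 2.07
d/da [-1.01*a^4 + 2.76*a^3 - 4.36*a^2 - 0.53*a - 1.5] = -4.04*a^3 + 8.28*a^2 - 8.72*a - 0.53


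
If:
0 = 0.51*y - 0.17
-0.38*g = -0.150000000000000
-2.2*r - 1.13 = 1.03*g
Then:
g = 0.39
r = -0.70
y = 0.33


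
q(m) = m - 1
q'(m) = 1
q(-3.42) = -4.42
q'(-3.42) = 1.00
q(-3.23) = -4.23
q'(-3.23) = 1.00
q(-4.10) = -5.10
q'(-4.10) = 1.00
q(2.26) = 1.26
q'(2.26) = 1.00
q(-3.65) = -4.65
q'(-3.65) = 1.00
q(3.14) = 2.14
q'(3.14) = 1.00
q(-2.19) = -3.19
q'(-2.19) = 1.00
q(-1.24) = -2.24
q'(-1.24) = 1.00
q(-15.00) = -16.00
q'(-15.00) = 1.00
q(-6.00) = -7.00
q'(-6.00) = 1.00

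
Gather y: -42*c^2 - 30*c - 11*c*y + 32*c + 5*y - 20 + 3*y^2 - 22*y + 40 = -42*c^2 + 2*c + 3*y^2 + y*(-11*c - 17) + 20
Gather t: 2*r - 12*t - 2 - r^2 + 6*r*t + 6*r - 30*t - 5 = -r^2 + 8*r + t*(6*r - 42) - 7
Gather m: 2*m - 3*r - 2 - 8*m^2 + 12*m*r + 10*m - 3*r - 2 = -8*m^2 + m*(12*r + 12) - 6*r - 4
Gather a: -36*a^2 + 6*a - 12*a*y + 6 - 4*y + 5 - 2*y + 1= -36*a^2 + a*(6 - 12*y) - 6*y + 12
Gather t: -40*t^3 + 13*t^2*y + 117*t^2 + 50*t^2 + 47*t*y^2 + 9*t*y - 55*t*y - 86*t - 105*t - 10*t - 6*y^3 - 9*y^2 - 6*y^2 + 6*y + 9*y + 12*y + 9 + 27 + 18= -40*t^3 + t^2*(13*y + 167) + t*(47*y^2 - 46*y - 201) - 6*y^3 - 15*y^2 + 27*y + 54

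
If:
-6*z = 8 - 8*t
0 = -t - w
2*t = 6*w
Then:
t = 0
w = 0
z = -4/3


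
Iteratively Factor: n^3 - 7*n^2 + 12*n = (n - 3)*(n^2 - 4*n) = (n - 4)*(n - 3)*(n)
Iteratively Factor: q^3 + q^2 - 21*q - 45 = (q + 3)*(q^2 - 2*q - 15) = (q - 5)*(q + 3)*(q + 3)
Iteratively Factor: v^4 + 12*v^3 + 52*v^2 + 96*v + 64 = (v + 4)*(v^3 + 8*v^2 + 20*v + 16) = (v + 2)*(v + 4)*(v^2 + 6*v + 8) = (v + 2)*(v + 4)^2*(v + 2)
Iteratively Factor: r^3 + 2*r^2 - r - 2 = (r + 1)*(r^2 + r - 2) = (r + 1)*(r + 2)*(r - 1)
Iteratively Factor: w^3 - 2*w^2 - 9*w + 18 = (w - 2)*(w^2 - 9) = (w - 3)*(w - 2)*(w + 3)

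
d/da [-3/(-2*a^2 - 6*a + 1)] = 6*(-2*a - 3)/(2*a^2 + 6*a - 1)^2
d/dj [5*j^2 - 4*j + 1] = 10*j - 4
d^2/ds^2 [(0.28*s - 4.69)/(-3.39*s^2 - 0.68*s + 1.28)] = (-(0.28*s - 4.69)*(6.78*s + 0.68)*(13.56*s + 1.36) + (5.6952*s - 31.4174)*(3.39*s^2 + 0.68*s - 1.28))/(3.39*s^2 + 0.68*s - 1.28)^3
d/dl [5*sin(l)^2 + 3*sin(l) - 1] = (10*sin(l) + 3)*cos(l)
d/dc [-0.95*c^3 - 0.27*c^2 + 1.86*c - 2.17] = -2.85*c^2 - 0.54*c + 1.86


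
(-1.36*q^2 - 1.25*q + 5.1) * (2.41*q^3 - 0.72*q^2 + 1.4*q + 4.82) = -3.2776*q^5 - 2.0333*q^4 + 11.287*q^3 - 11.9772*q^2 + 1.115*q + 24.582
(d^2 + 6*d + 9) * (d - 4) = d^3 + 2*d^2 - 15*d - 36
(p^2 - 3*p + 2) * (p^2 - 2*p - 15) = p^4 - 5*p^3 - 7*p^2 + 41*p - 30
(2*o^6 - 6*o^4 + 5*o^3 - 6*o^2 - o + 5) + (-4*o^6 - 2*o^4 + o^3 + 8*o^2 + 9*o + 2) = -2*o^6 - 8*o^4 + 6*o^3 + 2*o^2 + 8*o + 7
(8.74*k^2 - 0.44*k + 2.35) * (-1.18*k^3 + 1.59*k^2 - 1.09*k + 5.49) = -10.3132*k^5 + 14.4158*k^4 - 12.9992*k^3 + 52.1987*k^2 - 4.9771*k + 12.9015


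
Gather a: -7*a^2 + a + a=-7*a^2 + 2*a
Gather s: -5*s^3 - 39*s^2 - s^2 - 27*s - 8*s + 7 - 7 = -5*s^3 - 40*s^2 - 35*s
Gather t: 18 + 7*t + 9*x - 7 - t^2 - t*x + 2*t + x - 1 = -t^2 + t*(9 - x) + 10*x + 10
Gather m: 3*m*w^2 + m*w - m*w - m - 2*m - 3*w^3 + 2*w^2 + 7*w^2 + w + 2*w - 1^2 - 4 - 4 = m*(3*w^2 - 3) - 3*w^3 + 9*w^2 + 3*w - 9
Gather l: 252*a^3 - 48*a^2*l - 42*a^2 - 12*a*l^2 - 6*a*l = 252*a^3 - 42*a^2 - 12*a*l^2 + l*(-48*a^2 - 6*a)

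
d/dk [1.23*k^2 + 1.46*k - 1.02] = 2.46*k + 1.46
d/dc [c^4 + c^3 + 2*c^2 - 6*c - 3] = 4*c^3 + 3*c^2 + 4*c - 6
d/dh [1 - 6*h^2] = -12*h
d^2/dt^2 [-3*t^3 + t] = -18*t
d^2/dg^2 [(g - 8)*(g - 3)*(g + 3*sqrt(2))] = 6*g - 22 + 6*sqrt(2)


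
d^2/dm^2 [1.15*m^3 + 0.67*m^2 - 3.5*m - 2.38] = 6.9*m + 1.34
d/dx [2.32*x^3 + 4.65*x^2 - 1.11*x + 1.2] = 6.96*x^2 + 9.3*x - 1.11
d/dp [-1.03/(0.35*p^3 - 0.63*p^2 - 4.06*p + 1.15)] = (1.0815*p^2 - 1.2978*p - 4.1818)/(0.35*p^3 - 0.63*p^2 - 4.06*p + 1.15)^2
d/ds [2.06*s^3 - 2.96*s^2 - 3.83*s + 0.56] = 6.18*s^2 - 5.92*s - 3.83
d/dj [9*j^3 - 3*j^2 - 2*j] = 27*j^2 - 6*j - 2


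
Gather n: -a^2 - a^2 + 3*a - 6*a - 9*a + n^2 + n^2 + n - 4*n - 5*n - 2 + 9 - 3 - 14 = -2*a^2 - 12*a + 2*n^2 - 8*n - 10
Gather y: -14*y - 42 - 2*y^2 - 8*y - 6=-2*y^2 - 22*y - 48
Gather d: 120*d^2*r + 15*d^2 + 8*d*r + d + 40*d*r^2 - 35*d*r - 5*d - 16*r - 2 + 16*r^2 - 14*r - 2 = d^2*(120*r + 15) + d*(40*r^2 - 27*r - 4) + 16*r^2 - 30*r - 4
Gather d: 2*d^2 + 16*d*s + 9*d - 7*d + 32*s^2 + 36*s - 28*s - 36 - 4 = 2*d^2 + d*(16*s + 2) + 32*s^2 + 8*s - 40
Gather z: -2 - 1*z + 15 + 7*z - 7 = 6*z + 6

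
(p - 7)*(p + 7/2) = p^2 - 7*p/2 - 49/2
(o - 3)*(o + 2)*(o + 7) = o^3 + 6*o^2 - 13*o - 42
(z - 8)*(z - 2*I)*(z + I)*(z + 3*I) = z^4 - 8*z^3 + 2*I*z^3 + 5*z^2 - 16*I*z^2 - 40*z + 6*I*z - 48*I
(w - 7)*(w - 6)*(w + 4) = w^3 - 9*w^2 - 10*w + 168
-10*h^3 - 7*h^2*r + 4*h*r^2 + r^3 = (-2*h + r)*(h + r)*(5*h + r)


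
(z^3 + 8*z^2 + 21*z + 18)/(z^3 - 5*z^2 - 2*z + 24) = (z^2 + 6*z + 9)/(z^2 - 7*z + 12)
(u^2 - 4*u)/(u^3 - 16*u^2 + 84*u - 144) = u/(u^2 - 12*u + 36)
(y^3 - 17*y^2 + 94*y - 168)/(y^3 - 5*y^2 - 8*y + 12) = (y^2 - 11*y + 28)/(y^2 + y - 2)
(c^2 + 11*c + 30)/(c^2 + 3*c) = (c^2 + 11*c + 30)/(c*(c + 3))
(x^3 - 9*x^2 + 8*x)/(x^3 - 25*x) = (x^2 - 9*x + 8)/(x^2 - 25)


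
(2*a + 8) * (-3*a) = -6*a^2 - 24*a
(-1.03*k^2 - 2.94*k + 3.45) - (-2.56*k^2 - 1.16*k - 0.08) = 1.53*k^2 - 1.78*k + 3.53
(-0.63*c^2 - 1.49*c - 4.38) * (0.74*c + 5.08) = -0.4662*c^3 - 4.303*c^2 - 10.8104*c - 22.2504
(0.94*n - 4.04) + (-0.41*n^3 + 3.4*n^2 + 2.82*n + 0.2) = -0.41*n^3 + 3.4*n^2 + 3.76*n - 3.84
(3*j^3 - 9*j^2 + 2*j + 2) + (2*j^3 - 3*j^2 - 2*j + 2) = 5*j^3 - 12*j^2 + 4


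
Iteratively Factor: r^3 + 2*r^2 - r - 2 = (r + 2)*(r^2 - 1) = (r + 1)*(r + 2)*(r - 1)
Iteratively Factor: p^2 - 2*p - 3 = (p - 3)*(p + 1)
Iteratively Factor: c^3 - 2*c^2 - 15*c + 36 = (c - 3)*(c^2 + c - 12) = (c - 3)^2*(c + 4)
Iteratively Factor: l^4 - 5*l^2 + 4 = (l - 1)*(l^3 + l^2 - 4*l - 4) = (l - 1)*(l + 2)*(l^2 - l - 2) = (l - 1)*(l + 1)*(l + 2)*(l - 2)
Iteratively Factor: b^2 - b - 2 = (b + 1)*(b - 2)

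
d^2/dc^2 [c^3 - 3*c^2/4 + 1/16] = 6*c - 3/2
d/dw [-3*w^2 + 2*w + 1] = 2 - 6*w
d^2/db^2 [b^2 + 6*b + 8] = 2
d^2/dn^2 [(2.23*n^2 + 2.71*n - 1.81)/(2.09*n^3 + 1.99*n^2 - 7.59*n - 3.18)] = (19.481726*n^6 + 71.0253059999999*n^5 + 185.000112*n^4 + 261.852858*n^3 + 430.07232*n^2 + 194.749326*n - 317.166306)/(9.129329*n^9 + 26.077557*n^8 - 74.63181*n^7 - 223.196489*n^6 + 191.675682*n^5 + 608.808951*n^4 - 85.654503*n^3 - 489.210246*n^2 - 230.259348*n - 32.157432)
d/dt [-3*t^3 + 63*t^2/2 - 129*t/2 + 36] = -9*t^2 + 63*t - 129/2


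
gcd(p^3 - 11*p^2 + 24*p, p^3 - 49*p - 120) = p - 8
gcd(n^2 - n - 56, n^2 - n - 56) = n^2 - n - 56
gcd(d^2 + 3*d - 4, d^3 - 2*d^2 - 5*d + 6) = d - 1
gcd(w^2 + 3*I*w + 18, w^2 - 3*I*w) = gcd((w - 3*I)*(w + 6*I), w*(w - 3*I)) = w - 3*I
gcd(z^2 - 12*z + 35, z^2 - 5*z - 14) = z - 7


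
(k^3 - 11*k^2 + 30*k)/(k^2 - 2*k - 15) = k*(k - 6)/(k + 3)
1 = 1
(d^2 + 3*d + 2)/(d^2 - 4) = (d + 1)/(d - 2)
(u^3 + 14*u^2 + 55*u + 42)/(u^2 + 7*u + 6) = u + 7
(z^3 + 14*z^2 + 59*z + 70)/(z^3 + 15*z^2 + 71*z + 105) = (z + 2)/(z + 3)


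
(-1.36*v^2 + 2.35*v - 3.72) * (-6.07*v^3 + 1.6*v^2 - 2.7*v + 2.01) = 8.2552*v^5 - 16.4405*v^4 + 30.0124*v^3 - 15.0306*v^2 + 14.7675*v - 7.4772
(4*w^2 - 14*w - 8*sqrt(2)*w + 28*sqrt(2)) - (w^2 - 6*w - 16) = 3*w^2 - 8*sqrt(2)*w - 8*w + 16 + 28*sqrt(2)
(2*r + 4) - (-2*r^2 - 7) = 2*r^2 + 2*r + 11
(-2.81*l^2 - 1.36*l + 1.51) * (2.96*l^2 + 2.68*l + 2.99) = -8.3176*l^4 - 11.5564*l^3 - 7.5771*l^2 - 0.0196000000000005*l + 4.5149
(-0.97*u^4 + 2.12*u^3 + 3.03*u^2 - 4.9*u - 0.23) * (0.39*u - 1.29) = -0.3783*u^5 + 2.0781*u^4 - 1.5531*u^3 - 5.8197*u^2 + 6.2313*u + 0.2967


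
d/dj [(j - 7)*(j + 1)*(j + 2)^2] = 4*j^3 - 6*j^2 - 54*j - 52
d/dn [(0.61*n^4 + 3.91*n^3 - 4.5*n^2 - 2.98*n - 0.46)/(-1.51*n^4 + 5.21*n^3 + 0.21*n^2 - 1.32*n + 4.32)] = (9.0822*n^6 - 13.3338*n^5 + 8.35109999999999*n^4 + 28.4916*n^3 + 64.4292*n^2 - 38.6868*n - 13.4808)/(2.2801*n^8 - 15.7342*n^7 + 26.5099*n^6 + 6.1746*n^5 - 26.7567*n^4 + 44.46*n^3 + 3.5568*n^2 - 11.4048*n + 18.6624)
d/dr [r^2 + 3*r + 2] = 2*r + 3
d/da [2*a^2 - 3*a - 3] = 4*a - 3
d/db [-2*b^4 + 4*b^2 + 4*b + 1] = -8*b^3 + 8*b + 4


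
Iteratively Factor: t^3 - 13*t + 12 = (t + 4)*(t^2 - 4*t + 3) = (t - 1)*(t + 4)*(t - 3)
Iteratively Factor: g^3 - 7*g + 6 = (g - 1)*(g^2 + g - 6) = (g - 2)*(g - 1)*(g + 3)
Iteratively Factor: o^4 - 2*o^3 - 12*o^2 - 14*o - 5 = (o + 1)*(o^3 - 3*o^2 - 9*o - 5) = (o - 5)*(o + 1)*(o^2 + 2*o + 1) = (o - 5)*(o + 1)^2*(o + 1)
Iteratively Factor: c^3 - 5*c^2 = (c)*(c^2 - 5*c) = c^2*(c - 5)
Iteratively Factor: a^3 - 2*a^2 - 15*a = (a - 5)*(a^2 + 3*a) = (a - 5)*(a + 3)*(a)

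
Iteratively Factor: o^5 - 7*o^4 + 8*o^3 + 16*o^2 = (o - 4)*(o^4 - 3*o^3 - 4*o^2) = (o - 4)^2*(o^3 + o^2) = o*(o - 4)^2*(o^2 + o) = o*(o - 4)^2*(o + 1)*(o)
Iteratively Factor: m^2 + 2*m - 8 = (m + 4)*(m - 2)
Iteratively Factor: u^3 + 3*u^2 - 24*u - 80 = (u + 4)*(u^2 - u - 20) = (u - 5)*(u + 4)*(u + 4)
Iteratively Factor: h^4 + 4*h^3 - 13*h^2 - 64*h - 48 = (h + 3)*(h^3 + h^2 - 16*h - 16) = (h + 1)*(h + 3)*(h^2 - 16) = (h - 4)*(h + 1)*(h + 3)*(h + 4)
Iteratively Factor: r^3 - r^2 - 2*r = (r - 2)*(r^2 + r) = r*(r - 2)*(r + 1)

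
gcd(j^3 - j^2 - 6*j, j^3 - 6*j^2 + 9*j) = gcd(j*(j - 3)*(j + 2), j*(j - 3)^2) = j^2 - 3*j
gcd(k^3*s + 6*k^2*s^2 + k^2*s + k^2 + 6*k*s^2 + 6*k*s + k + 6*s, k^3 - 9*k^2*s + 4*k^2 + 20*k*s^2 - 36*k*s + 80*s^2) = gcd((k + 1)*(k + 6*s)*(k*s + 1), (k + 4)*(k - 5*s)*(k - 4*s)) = 1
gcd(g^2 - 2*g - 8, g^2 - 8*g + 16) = g - 4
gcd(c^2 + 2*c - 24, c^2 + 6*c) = c + 6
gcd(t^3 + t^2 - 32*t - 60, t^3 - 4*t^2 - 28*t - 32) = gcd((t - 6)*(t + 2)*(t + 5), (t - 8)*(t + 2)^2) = t + 2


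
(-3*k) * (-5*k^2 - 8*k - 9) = 15*k^3 + 24*k^2 + 27*k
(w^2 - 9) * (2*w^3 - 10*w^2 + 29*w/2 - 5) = 2*w^5 - 10*w^4 - 7*w^3/2 + 85*w^2 - 261*w/2 + 45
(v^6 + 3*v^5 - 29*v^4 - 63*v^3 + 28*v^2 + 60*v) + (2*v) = v^6 + 3*v^5 - 29*v^4 - 63*v^3 + 28*v^2 + 62*v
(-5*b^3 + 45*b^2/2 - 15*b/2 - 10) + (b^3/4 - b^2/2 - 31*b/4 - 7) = -19*b^3/4 + 22*b^2 - 61*b/4 - 17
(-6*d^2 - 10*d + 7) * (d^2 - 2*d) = -6*d^4 + 2*d^3 + 27*d^2 - 14*d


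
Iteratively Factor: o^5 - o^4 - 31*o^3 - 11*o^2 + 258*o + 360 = (o - 5)*(o^4 + 4*o^3 - 11*o^2 - 66*o - 72) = (o - 5)*(o + 2)*(o^3 + 2*o^2 - 15*o - 36) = (o - 5)*(o + 2)*(o + 3)*(o^2 - o - 12) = (o - 5)*(o - 4)*(o + 2)*(o + 3)*(o + 3)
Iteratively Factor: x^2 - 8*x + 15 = (x - 3)*(x - 5)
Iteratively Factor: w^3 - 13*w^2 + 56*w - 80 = (w - 4)*(w^2 - 9*w + 20) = (w - 5)*(w - 4)*(w - 4)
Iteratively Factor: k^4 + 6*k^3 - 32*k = (k + 4)*(k^3 + 2*k^2 - 8*k) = (k - 2)*(k + 4)*(k^2 + 4*k) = k*(k - 2)*(k + 4)*(k + 4)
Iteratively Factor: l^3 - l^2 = (l)*(l^2 - l) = l^2*(l - 1)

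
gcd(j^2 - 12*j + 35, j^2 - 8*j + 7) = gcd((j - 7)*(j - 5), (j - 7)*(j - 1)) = j - 7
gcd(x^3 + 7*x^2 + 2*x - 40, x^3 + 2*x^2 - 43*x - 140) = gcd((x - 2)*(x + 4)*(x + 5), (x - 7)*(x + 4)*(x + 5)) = x^2 + 9*x + 20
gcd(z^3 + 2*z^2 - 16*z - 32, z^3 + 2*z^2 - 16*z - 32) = z^3 + 2*z^2 - 16*z - 32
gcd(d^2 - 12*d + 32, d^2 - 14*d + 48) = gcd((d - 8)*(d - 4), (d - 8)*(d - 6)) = d - 8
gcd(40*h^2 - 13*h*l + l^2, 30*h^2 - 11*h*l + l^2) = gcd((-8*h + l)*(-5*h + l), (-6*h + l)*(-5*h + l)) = 5*h - l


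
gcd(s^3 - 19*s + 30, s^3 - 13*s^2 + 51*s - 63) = s - 3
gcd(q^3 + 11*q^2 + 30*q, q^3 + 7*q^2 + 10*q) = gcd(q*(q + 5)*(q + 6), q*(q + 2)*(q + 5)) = q^2 + 5*q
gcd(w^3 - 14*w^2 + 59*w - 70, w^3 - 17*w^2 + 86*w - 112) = w^2 - 9*w + 14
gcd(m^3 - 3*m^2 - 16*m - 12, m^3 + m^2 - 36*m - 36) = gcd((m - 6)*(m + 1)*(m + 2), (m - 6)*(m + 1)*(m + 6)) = m^2 - 5*m - 6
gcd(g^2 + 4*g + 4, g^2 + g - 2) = g + 2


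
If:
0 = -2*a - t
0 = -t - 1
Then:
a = 1/2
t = -1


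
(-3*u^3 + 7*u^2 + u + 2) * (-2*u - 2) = 6*u^4 - 8*u^3 - 16*u^2 - 6*u - 4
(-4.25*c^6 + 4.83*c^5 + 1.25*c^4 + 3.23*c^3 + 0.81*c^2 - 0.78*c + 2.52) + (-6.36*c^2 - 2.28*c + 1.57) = -4.25*c^6 + 4.83*c^5 + 1.25*c^4 + 3.23*c^3 - 5.55*c^2 - 3.06*c + 4.09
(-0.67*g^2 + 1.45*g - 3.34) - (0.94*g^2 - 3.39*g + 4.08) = -1.61*g^2 + 4.84*g - 7.42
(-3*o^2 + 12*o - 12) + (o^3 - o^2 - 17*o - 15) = o^3 - 4*o^2 - 5*o - 27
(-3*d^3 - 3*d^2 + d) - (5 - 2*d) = -3*d^3 - 3*d^2 + 3*d - 5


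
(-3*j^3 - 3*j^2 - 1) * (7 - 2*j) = 6*j^4 - 15*j^3 - 21*j^2 + 2*j - 7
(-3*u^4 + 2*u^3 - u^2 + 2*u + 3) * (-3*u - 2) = 9*u^5 - u^3 - 4*u^2 - 13*u - 6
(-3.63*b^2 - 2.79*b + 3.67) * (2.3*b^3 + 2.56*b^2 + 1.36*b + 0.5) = -8.349*b^5 - 15.7098*b^4 - 3.6382*b^3 + 3.7858*b^2 + 3.5962*b + 1.835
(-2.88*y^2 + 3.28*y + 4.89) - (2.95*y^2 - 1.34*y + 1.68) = -5.83*y^2 + 4.62*y + 3.21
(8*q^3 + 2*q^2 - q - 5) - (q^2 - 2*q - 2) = 8*q^3 + q^2 + q - 3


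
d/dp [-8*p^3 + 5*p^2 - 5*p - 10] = -24*p^2 + 10*p - 5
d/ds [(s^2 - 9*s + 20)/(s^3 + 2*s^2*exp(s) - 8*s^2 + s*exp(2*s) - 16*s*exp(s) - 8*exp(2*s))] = ((2*s - 9)*(s^3 + 2*s^2*exp(s) - 8*s^2 + s*exp(2*s) - 16*s*exp(s) - 8*exp(2*s)) + (s^2 - 9*s + 20)*(-2*s^2*exp(s) - 3*s^2 - 2*s*exp(2*s) + 12*s*exp(s) + 16*s + 15*exp(2*s) + 16*exp(s)))/(s^3 + 2*s^2*exp(s) - 8*s^2 + s*exp(2*s) - 16*s*exp(s) - 8*exp(2*s))^2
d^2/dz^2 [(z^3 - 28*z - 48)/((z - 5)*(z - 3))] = 42*(z^3 - 24*z^2 + 147*z - 272)/(z^6 - 24*z^5 + 237*z^4 - 1232*z^3 + 3555*z^2 - 5400*z + 3375)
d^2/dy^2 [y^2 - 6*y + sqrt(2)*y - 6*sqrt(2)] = 2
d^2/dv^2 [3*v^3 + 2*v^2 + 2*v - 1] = 18*v + 4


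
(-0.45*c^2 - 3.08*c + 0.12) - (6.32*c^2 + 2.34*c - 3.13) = -6.77*c^2 - 5.42*c + 3.25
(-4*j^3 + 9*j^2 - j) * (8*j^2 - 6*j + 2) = -32*j^5 + 96*j^4 - 70*j^3 + 24*j^2 - 2*j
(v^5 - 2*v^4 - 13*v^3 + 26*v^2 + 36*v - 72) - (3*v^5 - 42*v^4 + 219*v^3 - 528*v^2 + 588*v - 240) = -2*v^5 + 40*v^4 - 232*v^3 + 554*v^2 - 552*v + 168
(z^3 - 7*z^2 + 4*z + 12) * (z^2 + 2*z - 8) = z^5 - 5*z^4 - 18*z^3 + 76*z^2 - 8*z - 96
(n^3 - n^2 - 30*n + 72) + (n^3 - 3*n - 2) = 2*n^3 - n^2 - 33*n + 70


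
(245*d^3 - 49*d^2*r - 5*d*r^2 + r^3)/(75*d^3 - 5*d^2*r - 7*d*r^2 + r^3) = (-49*d^2 + r^2)/(-15*d^2 - 2*d*r + r^2)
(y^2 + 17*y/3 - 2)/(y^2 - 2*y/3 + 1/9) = 3*(y + 6)/(3*y - 1)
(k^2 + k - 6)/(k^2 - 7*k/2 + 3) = 2*(k + 3)/(2*k - 3)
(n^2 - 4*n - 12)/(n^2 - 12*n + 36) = (n + 2)/(n - 6)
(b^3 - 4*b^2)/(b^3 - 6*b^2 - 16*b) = b*(4 - b)/(-b^2 + 6*b + 16)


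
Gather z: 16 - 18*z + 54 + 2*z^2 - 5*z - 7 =2*z^2 - 23*z + 63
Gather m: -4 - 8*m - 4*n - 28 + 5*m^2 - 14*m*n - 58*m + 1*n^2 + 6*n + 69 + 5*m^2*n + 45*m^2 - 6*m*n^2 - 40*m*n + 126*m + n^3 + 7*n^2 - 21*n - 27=m^2*(5*n + 50) + m*(-6*n^2 - 54*n + 60) + n^3 + 8*n^2 - 19*n + 10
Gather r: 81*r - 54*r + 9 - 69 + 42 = 27*r - 18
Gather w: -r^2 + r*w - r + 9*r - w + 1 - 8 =-r^2 + 8*r + w*(r - 1) - 7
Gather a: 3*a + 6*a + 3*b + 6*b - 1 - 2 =9*a + 9*b - 3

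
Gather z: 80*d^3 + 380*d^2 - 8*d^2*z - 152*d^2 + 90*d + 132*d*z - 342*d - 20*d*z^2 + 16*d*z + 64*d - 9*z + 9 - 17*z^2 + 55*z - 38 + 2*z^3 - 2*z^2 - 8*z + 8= 80*d^3 + 228*d^2 - 188*d + 2*z^3 + z^2*(-20*d - 19) + z*(-8*d^2 + 148*d + 38) - 21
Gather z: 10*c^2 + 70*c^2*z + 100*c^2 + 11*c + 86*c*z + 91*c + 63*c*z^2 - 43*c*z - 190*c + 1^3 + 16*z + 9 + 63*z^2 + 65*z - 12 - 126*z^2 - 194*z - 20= 110*c^2 - 88*c + z^2*(63*c - 63) + z*(70*c^2 + 43*c - 113) - 22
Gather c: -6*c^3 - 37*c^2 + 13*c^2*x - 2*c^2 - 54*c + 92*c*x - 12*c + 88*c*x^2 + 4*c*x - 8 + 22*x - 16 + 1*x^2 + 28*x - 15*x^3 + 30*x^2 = -6*c^3 + c^2*(13*x - 39) + c*(88*x^2 + 96*x - 66) - 15*x^3 + 31*x^2 + 50*x - 24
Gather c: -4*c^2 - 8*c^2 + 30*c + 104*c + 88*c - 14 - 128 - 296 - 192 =-12*c^2 + 222*c - 630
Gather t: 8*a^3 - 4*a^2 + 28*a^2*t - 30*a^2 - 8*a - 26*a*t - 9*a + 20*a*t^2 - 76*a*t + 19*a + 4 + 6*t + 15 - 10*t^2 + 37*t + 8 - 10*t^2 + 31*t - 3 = 8*a^3 - 34*a^2 + 2*a + t^2*(20*a - 20) + t*(28*a^2 - 102*a + 74) + 24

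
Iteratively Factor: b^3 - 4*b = (b)*(b^2 - 4) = b*(b + 2)*(b - 2)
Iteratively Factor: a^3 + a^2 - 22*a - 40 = (a + 2)*(a^2 - a - 20) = (a + 2)*(a + 4)*(a - 5)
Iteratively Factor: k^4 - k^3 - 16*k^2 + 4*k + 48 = (k + 3)*(k^3 - 4*k^2 - 4*k + 16) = (k - 4)*(k + 3)*(k^2 - 4) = (k - 4)*(k + 2)*(k + 3)*(k - 2)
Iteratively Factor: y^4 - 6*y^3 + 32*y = (y - 4)*(y^3 - 2*y^2 - 8*y) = (y - 4)^2*(y^2 + 2*y) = (y - 4)^2*(y + 2)*(y)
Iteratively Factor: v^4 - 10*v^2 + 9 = (v - 1)*(v^3 + v^2 - 9*v - 9) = (v - 1)*(v + 1)*(v^2 - 9) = (v - 1)*(v + 1)*(v + 3)*(v - 3)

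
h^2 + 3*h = h*(h + 3)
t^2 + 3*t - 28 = (t - 4)*(t + 7)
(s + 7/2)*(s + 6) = s^2 + 19*s/2 + 21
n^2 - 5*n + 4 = (n - 4)*(n - 1)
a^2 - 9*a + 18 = (a - 6)*(a - 3)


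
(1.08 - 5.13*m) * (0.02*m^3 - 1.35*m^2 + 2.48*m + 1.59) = -0.1026*m^4 + 6.9471*m^3 - 14.1804*m^2 - 5.4783*m + 1.7172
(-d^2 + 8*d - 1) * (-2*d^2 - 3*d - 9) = 2*d^4 - 13*d^3 - 13*d^2 - 69*d + 9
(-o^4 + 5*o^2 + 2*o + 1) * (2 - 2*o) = 2*o^5 - 2*o^4 - 10*o^3 + 6*o^2 + 2*o + 2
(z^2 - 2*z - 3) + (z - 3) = z^2 - z - 6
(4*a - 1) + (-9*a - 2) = -5*a - 3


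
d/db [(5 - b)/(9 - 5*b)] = 16/(5*b - 9)^2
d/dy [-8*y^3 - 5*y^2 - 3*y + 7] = -24*y^2 - 10*y - 3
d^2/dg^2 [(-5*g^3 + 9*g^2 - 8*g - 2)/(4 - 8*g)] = 5*(4*g^3 - 6*g^2 + 3*g + 3)/(2*(8*g^3 - 12*g^2 + 6*g - 1))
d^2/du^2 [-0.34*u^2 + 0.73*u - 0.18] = -0.680000000000000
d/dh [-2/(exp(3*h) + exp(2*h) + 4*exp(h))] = 2*(3*exp(2*h) + 2*exp(h) + 4)*exp(-h)/(exp(2*h) + exp(h) + 4)^2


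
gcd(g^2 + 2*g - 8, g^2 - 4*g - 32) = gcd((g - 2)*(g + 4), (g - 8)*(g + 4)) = g + 4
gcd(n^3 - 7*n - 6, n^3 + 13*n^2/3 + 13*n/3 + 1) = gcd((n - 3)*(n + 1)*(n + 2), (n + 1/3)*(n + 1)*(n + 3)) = n + 1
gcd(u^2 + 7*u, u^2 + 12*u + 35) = u + 7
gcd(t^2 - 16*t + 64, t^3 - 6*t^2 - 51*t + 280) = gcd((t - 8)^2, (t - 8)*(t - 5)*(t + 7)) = t - 8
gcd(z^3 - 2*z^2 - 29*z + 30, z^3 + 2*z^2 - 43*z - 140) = z + 5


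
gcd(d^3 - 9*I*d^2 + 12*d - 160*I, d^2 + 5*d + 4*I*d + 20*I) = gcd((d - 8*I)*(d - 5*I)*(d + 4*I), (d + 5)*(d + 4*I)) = d + 4*I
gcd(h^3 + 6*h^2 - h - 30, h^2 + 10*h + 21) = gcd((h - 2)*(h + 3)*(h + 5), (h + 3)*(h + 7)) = h + 3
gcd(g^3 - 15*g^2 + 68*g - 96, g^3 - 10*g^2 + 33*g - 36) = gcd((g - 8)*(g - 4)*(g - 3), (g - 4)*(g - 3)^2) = g^2 - 7*g + 12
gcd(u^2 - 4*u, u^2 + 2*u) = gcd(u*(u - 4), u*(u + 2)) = u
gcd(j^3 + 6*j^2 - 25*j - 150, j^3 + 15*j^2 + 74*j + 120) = j^2 + 11*j + 30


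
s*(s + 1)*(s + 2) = s^3 + 3*s^2 + 2*s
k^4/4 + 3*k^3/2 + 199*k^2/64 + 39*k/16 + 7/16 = (k/4 + 1/2)*(k + 1/4)*(k + 7/4)*(k + 2)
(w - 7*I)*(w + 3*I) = w^2 - 4*I*w + 21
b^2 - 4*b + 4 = (b - 2)^2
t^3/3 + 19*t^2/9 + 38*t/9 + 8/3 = (t/3 + 1)*(t + 4/3)*(t + 2)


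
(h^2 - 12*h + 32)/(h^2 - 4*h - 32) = (h - 4)/(h + 4)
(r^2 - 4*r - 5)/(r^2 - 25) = (r + 1)/(r + 5)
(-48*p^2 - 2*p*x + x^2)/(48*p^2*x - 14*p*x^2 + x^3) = (6*p + x)/(x*(-6*p + x))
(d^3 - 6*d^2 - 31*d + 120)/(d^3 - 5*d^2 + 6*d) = (d^2 - 3*d - 40)/(d*(d - 2))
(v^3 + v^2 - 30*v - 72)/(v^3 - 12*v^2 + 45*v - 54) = (v^2 + 7*v + 12)/(v^2 - 6*v + 9)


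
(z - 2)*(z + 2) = z^2 - 4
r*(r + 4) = r^2 + 4*r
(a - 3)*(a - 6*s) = a^2 - 6*a*s - 3*a + 18*s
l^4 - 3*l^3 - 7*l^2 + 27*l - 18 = (l - 3)*(l - 2)*(l - 1)*(l + 3)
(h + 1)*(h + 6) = h^2 + 7*h + 6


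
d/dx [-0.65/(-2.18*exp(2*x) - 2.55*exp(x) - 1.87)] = (-2.834*exp(x) - 1.6575)*exp(x)/(2.18*exp(2*x) + 2.55*exp(x) + 1.87)^2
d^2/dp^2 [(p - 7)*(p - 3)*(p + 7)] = 6*p - 6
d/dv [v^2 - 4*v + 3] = 2*v - 4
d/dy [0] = 0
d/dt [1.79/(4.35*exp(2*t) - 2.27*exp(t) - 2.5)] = (4.0633 - 15.573*exp(t))*exp(t)/(-4.35*exp(2*t) + 2.27*exp(t) + 2.5)^2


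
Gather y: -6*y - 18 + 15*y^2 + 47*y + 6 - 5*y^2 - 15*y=10*y^2 + 26*y - 12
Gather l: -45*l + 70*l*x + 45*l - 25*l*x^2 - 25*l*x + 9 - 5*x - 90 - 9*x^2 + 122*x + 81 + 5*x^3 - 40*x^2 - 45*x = l*(-25*x^2 + 45*x) + 5*x^3 - 49*x^2 + 72*x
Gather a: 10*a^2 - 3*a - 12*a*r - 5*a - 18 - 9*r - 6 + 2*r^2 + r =10*a^2 + a*(-12*r - 8) + 2*r^2 - 8*r - 24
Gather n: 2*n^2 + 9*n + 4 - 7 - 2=2*n^2 + 9*n - 5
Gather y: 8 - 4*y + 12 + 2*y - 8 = 12 - 2*y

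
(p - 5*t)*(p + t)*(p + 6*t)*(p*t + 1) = p^4*t + 2*p^3*t^2 + p^3 - 29*p^2*t^3 + 2*p^2*t - 30*p*t^4 - 29*p*t^2 - 30*t^3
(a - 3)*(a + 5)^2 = a^3 + 7*a^2 - 5*a - 75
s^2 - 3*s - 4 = (s - 4)*(s + 1)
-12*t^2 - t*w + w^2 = (-4*t + w)*(3*t + w)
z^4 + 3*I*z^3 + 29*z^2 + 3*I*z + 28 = (z - 4*I)*(z - I)*(z + I)*(z + 7*I)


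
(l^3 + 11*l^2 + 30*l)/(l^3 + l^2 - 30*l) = (l + 5)/(l - 5)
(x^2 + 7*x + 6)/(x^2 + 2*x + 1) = (x + 6)/(x + 1)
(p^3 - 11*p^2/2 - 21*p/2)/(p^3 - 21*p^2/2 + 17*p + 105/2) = p/(p - 5)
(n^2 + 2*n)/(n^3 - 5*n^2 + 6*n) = (n + 2)/(n^2 - 5*n + 6)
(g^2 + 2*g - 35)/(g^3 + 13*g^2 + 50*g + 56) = (g - 5)/(g^2 + 6*g + 8)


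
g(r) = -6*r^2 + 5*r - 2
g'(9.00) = -103.00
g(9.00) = -443.00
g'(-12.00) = 149.00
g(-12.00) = -926.00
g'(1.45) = -12.40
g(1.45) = -7.36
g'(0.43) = -0.16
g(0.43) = -0.96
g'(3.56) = -37.72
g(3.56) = -60.24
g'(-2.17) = 31.04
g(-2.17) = -41.10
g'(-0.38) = 9.56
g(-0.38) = -4.77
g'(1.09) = -8.08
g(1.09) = -3.68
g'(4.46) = -48.52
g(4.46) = -99.05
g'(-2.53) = 35.36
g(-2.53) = -53.06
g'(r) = 5 - 12*r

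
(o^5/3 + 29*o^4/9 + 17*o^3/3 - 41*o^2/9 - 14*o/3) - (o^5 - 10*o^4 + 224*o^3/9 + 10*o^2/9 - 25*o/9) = -2*o^5/3 + 119*o^4/9 - 173*o^3/9 - 17*o^2/3 - 17*o/9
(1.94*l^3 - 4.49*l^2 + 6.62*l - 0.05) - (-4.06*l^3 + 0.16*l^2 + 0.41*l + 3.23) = 6.0*l^3 - 4.65*l^2 + 6.21*l - 3.28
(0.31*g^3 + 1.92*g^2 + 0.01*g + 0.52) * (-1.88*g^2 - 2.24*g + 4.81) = -0.5828*g^5 - 4.304*g^4 - 2.8285*g^3 + 8.2352*g^2 - 1.1167*g + 2.5012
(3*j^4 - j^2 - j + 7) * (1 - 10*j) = -30*j^5 + 3*j^4 + 10*j^3 + 9*j^2 - 71*j + 7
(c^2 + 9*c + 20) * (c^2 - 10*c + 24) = c^4 - c^3 - 46*c^2 + 16*c + 480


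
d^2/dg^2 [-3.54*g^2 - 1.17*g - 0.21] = -7.08000000000000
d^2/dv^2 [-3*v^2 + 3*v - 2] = -6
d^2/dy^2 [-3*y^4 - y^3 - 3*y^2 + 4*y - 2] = -36*y^2 - 6*y - 6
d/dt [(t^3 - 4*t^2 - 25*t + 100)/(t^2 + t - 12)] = (t^4 + 2*t^3 - 15*t^2 - 104*t + 200)/(t^4 + 2*t^3 - 23*t^2 - 24*t + 144)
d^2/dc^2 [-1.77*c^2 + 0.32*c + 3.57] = -3.54000000000000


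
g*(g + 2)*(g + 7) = g^3 + 9*g^2 + 14*g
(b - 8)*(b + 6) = b^2 - 2*b - 48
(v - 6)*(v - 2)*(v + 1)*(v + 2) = v^4 - 5*v^3 - 10*v^2 + 20*v + 24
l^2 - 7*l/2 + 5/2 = (l - 5/2)*(l - 1)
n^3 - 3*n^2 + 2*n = n*(n - 2)*(n - 1)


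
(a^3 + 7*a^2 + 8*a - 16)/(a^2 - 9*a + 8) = (a^2 + 8*a + 16)/(a - 8)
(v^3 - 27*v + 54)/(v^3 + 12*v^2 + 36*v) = (v^2 - 6*v + 9)/(v*(v + 6))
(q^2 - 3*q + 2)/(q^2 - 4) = (q - 1)/(q + 2)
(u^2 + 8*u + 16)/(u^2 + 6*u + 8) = (u + 4)/(u + 2)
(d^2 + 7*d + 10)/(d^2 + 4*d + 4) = (d + 5)/(d + 2)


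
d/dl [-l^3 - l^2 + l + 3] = -3*l^2 - 2*l + 1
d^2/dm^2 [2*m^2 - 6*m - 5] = 4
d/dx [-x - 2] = -1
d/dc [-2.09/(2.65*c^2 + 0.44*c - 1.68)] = (11.077*c + 0.9196)/(2.65*c^2 + 0.44*c - 1.68)^2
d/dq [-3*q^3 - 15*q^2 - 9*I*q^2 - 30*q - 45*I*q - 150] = -9*q^2 - q*(30 + 18*I) - 30 - 45*I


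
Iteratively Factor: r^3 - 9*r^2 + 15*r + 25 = (r - 5)*(r^2 - 4*r - 5) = (r - 5)^2*(r + 1)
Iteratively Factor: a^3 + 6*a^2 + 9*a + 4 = (a + 1)*(a^2 + 5*a + 4) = (a + 1)^2*(a + 4)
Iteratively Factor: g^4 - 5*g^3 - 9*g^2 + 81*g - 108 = (g - 3)*(g^3 - 2*g^2 - 15*g + 36) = (g - 3)^2*(g^2 + g - 12) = (g - 3)^2*(g + 4)*(g - 3)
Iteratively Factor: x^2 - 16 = (x - 4)*(x + 4)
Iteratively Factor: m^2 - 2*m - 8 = (m + 2)*(m - 4)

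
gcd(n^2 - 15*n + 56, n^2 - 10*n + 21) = n - 7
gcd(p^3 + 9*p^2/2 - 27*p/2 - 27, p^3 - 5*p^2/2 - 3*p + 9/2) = p^2 - 3*p/2 - 9/2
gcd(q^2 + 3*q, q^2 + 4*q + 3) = q + 3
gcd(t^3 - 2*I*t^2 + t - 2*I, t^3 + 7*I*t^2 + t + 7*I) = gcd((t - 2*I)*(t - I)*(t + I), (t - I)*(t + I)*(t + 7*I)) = t^2 + 1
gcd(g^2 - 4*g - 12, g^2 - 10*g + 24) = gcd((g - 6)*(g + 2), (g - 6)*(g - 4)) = g - 6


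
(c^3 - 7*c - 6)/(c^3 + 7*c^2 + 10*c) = (c^2 - 2*c - 3)/(c*(c + 5))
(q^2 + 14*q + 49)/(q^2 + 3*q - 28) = (q + 7)/(q - 4)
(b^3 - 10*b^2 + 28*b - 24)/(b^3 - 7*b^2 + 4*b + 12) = (b - 2)/(b + 1)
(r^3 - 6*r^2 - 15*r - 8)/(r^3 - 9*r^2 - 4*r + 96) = (r^2 + 2*r + 1)/(r^2 - r - 12)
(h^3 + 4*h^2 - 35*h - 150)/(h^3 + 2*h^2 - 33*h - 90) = (h + 5)/(h + 3)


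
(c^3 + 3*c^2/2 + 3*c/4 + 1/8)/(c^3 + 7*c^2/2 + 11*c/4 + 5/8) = (2*c + 1)/(2*c + 5)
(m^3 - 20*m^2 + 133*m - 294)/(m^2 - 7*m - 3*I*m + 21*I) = (m^2 - 13*m + 42)/(m - 3*I)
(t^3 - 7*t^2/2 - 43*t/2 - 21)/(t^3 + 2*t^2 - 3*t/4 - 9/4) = 2*(t^2 - 5*t - 14)/(2*t^2 + t - 3)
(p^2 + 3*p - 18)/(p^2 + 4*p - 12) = (p - 3)/(p - 2)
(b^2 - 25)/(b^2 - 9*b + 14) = (b^2 - 25)/(b^2 - 9*b + 14)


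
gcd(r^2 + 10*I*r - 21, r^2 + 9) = r + 3*I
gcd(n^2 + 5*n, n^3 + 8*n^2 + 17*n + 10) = n + 5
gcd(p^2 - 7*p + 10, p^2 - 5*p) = p - 5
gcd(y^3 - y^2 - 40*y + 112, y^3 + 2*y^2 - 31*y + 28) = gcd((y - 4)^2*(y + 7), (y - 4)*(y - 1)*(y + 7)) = y^2 + 3*y - 28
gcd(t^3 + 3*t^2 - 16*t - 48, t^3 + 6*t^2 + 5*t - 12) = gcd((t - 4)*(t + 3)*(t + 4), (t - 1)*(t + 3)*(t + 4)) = t^2 + 7*t + 12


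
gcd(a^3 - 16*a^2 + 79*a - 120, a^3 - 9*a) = a - 3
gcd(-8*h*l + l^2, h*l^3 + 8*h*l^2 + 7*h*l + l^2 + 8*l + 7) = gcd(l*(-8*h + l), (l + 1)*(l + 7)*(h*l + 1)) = 1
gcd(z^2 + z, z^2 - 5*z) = z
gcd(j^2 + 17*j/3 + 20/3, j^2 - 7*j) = 1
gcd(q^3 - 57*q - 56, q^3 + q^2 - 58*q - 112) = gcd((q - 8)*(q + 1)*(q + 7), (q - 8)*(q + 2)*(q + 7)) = q^2 - q - 56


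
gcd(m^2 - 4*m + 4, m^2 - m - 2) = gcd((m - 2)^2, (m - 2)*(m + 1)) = m - 2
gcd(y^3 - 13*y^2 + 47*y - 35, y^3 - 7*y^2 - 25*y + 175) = y^2 - 12*y + 35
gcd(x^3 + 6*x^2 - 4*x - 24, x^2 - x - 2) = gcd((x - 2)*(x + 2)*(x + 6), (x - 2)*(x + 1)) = x - 2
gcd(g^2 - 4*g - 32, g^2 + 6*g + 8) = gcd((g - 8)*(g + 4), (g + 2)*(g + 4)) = g + 4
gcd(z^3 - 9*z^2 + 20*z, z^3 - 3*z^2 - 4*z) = z^2 - 4*z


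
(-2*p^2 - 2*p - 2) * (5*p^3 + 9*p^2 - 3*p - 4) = -10*p^5 - 28*p^4 - 22*p^3 - 4*p^2 + 14*p + 8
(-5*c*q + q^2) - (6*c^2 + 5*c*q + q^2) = -6*c^2 - 10*c*q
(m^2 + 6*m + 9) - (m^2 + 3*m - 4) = 3*m + 13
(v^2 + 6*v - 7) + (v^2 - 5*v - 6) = 2*v^2 + v - 13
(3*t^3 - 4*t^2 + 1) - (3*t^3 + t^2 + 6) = -5*t^2 - 5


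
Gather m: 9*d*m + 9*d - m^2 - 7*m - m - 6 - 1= 9*d - m^2 + m*(9*d - 8) - 7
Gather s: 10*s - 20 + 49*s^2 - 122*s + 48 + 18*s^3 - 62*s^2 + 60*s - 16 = 18*s^3 - 13*s^2 - 52*s + 12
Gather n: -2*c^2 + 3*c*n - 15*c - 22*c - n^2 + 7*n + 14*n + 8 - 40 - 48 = -2*c^2 - 37*c - n^2 + n*(3*c + 21) - 80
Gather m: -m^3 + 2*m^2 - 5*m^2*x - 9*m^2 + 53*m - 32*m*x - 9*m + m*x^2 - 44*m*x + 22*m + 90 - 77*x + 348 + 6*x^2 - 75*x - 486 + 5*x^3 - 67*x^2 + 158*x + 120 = -m^3 + m^2*(-5*x - 7) + m*(x^2 - 76*x + 66) + 5*x^3 - 61*x^2 + 6*x + 72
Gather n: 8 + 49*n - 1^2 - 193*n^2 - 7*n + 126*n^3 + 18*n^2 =126*n^3 - 175*n^2 + 42*n + 7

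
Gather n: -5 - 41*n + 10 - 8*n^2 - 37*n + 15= -8*n^2 - 78*n + 20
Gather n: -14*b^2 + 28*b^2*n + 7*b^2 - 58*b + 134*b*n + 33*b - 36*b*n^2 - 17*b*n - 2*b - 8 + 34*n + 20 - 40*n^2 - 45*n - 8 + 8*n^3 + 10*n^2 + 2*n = -7*b^2 - 27*b + 8*n^3 + n^2*(-36*b - 30) + n*(28*b^2 + 117*b - 9) + 4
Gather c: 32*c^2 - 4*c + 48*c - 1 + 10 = 32*c^2 + 44*c + 9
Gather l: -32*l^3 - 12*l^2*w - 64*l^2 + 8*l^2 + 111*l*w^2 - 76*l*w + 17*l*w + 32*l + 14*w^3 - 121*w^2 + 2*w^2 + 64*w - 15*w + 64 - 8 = -32*l^3 + l^2*(-12*w - 56) + l*(111*w^2 - 59*w + 32) + 14*w^3 - 119*w^2 + 49*w + 56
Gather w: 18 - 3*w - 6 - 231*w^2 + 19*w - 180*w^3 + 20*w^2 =-180*w^3 - 211*w^2 + 16*w + 12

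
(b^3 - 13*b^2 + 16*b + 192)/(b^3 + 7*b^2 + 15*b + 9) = (b^2 - 16*b + 64)/(b^2 + 4*b + 3)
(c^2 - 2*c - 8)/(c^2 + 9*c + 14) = (c - 4)/(c + 7)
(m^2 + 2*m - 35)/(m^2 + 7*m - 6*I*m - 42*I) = (m - 5)/(m - 6*I)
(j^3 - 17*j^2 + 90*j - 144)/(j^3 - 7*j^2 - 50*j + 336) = (j - 3)/(j + 7)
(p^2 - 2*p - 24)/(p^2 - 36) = (p + 4)/(p + 6)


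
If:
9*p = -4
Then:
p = -4/9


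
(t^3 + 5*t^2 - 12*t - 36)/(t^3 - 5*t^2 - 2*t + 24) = (t + 6)/(t - 4)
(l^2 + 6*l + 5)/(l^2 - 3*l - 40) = (l + 1)/(l - 8)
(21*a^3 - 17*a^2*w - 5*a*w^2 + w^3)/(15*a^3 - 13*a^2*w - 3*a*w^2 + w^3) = (-7*a + w)/(-5*a + w)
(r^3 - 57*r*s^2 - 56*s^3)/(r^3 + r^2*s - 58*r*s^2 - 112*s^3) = (r + s)/(r + 2*s)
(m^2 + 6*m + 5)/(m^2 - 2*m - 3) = (m + 5)/(m - 3)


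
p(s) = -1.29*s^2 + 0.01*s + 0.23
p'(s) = 0.01 - 2.58*s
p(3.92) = -19.55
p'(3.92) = -10.10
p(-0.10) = 0.22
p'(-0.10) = 0.27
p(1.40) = -2.28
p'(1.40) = -3.60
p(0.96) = -0.95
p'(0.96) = -2.47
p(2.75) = -9.50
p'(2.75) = -7.08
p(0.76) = -0.51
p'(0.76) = -1.95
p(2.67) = -8.94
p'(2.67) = -6.88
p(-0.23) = 0.16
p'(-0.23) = 0.60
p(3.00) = -11.35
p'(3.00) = -7.73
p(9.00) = -104.17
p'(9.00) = -23.21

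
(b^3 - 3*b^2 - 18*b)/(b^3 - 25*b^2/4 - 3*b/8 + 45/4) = 8*b*(b + 3)/(8*b^2 - 2*b - 15)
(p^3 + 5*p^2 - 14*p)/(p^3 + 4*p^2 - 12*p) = (p + 7)/(p + 6)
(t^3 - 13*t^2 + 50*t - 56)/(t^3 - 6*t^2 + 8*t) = (t - 7)/t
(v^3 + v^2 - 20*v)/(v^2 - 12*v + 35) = v*(v^2 + v - 20)/(v^2 - 12*v + 35)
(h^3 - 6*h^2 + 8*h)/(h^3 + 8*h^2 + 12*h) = (h^2 - 6*h + 8)/(h^2 + 8*h + 12)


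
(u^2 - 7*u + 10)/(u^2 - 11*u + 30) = (u - 2)/(u - 6)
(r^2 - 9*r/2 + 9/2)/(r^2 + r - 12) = (r - 3/2)/(r + 4)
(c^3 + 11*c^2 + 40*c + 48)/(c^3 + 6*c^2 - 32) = (c + 3)/(c - 2)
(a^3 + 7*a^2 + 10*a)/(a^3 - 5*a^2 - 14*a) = (a + 5)/(a - 7)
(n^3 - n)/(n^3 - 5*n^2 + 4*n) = (n + 1)/(n - 4)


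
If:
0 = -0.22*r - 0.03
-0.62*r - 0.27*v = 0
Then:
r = -0.14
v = 0.31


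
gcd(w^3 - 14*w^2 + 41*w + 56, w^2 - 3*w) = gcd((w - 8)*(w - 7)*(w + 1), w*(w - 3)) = 1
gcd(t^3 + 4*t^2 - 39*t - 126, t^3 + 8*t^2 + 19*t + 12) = t + 3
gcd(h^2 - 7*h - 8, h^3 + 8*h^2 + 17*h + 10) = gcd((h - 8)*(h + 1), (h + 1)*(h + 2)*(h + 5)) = h + 1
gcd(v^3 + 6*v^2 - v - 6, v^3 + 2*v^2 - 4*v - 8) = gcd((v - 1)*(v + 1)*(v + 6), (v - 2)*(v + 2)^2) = 1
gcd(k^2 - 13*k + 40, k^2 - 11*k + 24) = k - 8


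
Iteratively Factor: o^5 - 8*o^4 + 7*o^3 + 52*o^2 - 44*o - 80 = (o - 2)*(o^4 - 6*o^3 - 5*o^2 + 42*o + 40) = (o - 4)*(o - 2)*(o^3 - 2*o^2 - 13*o - 10) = (o - 4)*(o - 2)*(o + 2)*(o^2 - 4*o - 5) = (o - 5)*(o - 4)*(o - 2)*(o + 2)*(o + 1)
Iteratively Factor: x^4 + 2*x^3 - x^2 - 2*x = (x + 2)*(x^3 - x) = (x - 1)*(x + 2)*(x^2 + x) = (x - 1)*(x + 1)*(x + 2)*(x)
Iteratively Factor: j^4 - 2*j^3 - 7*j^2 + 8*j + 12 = (j + 2)*(j^3 - 4*j^2 + j + 6) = (j + 1)*(j + 2)*(j^2 - 5*j + 6) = (j - 2)*(j + 1)*(j + 2)*(j - 3)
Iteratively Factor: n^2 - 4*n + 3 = (n - 1)*(n - 3)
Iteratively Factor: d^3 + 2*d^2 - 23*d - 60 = (d + 4)*(d^2 - 2*d - 15) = (d - 5)*(d + 4)*(d + 3)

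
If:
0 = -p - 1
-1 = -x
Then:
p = -1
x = 1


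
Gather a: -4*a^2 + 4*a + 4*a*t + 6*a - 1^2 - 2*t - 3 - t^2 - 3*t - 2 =-4*a^2 + a*(4*t + 10) - t^2 - 5*t - 6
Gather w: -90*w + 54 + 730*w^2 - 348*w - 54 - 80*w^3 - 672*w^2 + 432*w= -80*w^3 + 58*w^2 - 6*w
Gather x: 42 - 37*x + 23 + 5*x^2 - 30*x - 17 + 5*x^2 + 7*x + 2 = 10*x^2 - 60*x + 50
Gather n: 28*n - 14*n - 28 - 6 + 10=14*n - 24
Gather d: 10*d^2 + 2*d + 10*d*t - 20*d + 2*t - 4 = 10*d^2 + d*(10*t - 18) + 2*t - 4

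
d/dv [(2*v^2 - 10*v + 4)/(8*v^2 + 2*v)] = (21*v^2 - 16*v - 2)/(v^2*(16*v^2 + 8*v + 1))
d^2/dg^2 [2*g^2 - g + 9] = 4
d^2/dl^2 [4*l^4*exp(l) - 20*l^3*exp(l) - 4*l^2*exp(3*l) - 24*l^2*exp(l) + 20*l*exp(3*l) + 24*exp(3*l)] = 4*(l^4 + 3*l^3 - 9*l^2*exp(2*l) - 24*l^2 + 33*l*exp(2*l) - 54*l + 82*exp(2*l) - 12)*exp(l)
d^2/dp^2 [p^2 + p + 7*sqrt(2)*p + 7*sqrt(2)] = 2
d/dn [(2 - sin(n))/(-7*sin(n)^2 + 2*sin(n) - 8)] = (-7*sin(n)^2 + 28*sin(n) + 4)*cos(n)/(7*sin(n)^2 - 2*sin(n) + 8)^2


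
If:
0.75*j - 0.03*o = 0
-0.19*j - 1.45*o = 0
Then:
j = 0.00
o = 0.00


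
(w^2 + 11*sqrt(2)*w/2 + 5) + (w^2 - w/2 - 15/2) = 2*w^2 - w/2 + 11*sqrt(2)*w/2 - 5/2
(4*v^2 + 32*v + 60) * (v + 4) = 4*v^3 + 48*v^2 + 188*v + 240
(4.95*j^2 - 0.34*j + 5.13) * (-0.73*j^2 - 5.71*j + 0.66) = -3.6135*j^4 - 28.0163*j^3 + 1.4635*j^2 - 29.5167*j + 3.3858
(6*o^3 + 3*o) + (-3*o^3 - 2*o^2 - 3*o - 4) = 3*o^3 - 2*o^2 - 4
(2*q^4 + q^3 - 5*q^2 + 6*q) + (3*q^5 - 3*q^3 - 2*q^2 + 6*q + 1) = 3*q^5 + 2*q^4 - 2*q^3 - 7*q^2 + 12*q + 1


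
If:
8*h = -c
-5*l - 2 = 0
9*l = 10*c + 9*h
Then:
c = -144/355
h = 18/355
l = -2/5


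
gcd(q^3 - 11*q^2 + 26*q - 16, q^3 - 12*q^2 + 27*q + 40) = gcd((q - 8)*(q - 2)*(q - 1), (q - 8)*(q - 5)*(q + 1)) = q - 8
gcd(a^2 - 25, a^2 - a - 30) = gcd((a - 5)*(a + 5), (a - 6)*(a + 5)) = a + 5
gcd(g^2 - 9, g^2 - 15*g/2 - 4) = 1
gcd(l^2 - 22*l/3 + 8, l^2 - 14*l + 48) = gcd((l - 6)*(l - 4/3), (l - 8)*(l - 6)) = l - 6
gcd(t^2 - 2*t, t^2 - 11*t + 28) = 1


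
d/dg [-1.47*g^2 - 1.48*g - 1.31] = -2.94*g - 1.48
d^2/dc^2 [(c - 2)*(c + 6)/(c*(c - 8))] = 24*(c^3 - 3*c^2 + 24*c - 64)/(c^3*(c^3 - 24*c^2 + 192*c - 512))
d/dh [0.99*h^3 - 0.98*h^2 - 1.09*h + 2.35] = 2.97*h^2 - 1.96*h - 1.09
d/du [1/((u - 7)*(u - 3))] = 2*(5 - u)/(u^4 - 20*u^3 + 142*u^2 - 420*u + 441)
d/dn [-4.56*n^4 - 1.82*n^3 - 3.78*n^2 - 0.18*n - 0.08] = -18.24*n^3 - 5.46*n^2 - 7.56*n - 0.18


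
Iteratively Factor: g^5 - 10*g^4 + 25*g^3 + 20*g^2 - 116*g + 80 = (g - 2)*(g^4 - 8*g^3 + 9*g^2 + 38*g - 40) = (g - 2)*(g + 2)*(g^3 - 10*g^2 + 29*g - 20) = (g - 5)*(g - 2)*(g + 2)*(g^2 - 5*g + 4) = (g - 5)*(g - 4)*(g - 2)*(g + 2)*(g - 1)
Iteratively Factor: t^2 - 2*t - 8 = (t - 4)*(t + 2)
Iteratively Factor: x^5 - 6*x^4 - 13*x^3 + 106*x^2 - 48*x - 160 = (x + 1)*(x^4 - 7*x^3 - 6*x^2 + 112*x - 160) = (x + 1)*(x + 4)*(x^3 - 11*x^2 + 38*x - 40) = (x - 2)*(x + 1)*(x + 4)*(x^2 - 9*x + 20) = (x - 4)*(x - 2)*(x + 1)*(x + 4)*(x - 5)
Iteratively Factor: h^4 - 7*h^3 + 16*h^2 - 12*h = (h - 2)*(h^3 - 5*h^2 + 6*h) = h*(h - 2)*(h^2 - 5*h + 6) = h*(h - 3)*(h - 2)*(h - 2)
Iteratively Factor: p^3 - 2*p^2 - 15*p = (p + 3)*(p^2 - 5*p) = p*(p + 3)*(p - 5)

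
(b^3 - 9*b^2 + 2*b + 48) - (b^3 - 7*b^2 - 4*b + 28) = -2*b^2 + 6*b + 20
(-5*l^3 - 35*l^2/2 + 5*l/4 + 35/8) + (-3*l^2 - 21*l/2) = -5*l^3 - 41*l^2/2 - 37*l/4 + 35/8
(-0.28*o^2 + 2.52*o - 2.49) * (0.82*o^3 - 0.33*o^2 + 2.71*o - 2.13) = -0.2296*o^5 + 2.1588*o^4 - 3.6322*o^3 + 8.2473*o^2 - 12.1155*o + 5.3037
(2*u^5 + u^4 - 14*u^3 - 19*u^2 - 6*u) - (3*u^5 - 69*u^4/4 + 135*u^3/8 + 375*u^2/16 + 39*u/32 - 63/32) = -u^5 + 73*u^4/4 - 247*u^3/8 - 679*u^2/16 - 231*u/32 + 63/32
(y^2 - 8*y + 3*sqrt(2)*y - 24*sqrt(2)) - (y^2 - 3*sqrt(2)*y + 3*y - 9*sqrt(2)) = -11*y + 6*sqrt(2)*y - 15*sqrt(2)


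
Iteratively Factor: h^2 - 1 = (h - 1)*(h + 1)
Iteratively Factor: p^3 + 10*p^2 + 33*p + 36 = (p + 3)*(p^2 + 7*p + 12) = (p + 3)*(p + 4)*(p + 3)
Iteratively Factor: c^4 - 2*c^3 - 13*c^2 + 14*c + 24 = (c - 2)*(c^3 - 13*c - 12) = (c - 2)*(c + 1)*(c^2 - c - 12) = (c - 2)*(c + 1)*(c + 3)*(c - 4)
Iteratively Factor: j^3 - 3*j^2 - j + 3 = (j - 3)*(j^2 - 1) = (j - 3)*(j + 1)*(j - 1)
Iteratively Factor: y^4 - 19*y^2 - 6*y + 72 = (y - 4)*(y^3 + 4*y^2 - 3*y - 18) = (y - 4)*(y + 3)*(y^2 + y - 6) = (y - 4)*(y + 3)^2*(y - 2)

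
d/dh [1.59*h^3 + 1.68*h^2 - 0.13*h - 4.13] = 4.77*h^2 + 3.36*h - 0.13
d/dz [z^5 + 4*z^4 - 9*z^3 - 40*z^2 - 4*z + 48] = 5*z^4 + 16*z^3 - 27*z^2 - 80*z - 4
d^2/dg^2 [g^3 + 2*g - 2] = 6*g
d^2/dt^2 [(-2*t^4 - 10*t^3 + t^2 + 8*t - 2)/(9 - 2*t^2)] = 2*(8*t^6 - 108*t^4 + 148*t^3 + 942*t^2 + 1998*t - 45)/(8*t^6 - 108*t^4 + 486*t^2 - 729)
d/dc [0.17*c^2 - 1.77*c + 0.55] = 0.34*c - 1.77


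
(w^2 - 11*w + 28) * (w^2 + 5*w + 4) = w^4 - 6*w^3 - 23*w^2 + 96*w + 112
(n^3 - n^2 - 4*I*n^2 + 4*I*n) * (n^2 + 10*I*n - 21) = n^5 - n^4 + 6*I*n^4 + 19*n^3 - 6*I*n^3 - 19*n^2 + 84*I*n^2 - 84*I*n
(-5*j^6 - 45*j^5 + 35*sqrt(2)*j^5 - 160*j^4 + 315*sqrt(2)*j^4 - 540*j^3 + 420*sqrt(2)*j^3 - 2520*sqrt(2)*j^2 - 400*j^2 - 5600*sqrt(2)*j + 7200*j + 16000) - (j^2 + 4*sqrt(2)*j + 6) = -5*j^6 - 45*j^5 + 35*sqrt(2)*j^5 - 160*j^4 + 315*sqrt(2)*j^4 - 540*j^3 + 420*sqrt(2)*j^3 - 2520*sqrt(2)*j^2 - 401*j^2 - 5604*sqrt(2)*j + 7200*j + 15994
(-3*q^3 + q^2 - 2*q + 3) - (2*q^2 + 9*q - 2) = -3*q^3 - q^2 - 11*q + 5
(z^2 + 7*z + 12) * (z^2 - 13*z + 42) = z^4 - 6*z^3 - 37*z^2 + 138*z + 504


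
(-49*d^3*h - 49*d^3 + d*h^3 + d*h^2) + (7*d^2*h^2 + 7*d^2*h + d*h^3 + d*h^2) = -49*d^3*h - 49*d^3 + 7*d^2*h^2 + 7*d^2*h + 2*d*h^3 + 2*d*h^2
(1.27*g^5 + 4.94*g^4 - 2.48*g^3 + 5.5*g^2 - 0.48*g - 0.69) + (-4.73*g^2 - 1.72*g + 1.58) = 1.27*g^5 + 4.94*g^4 - 2.48*g^3 + 0.77*g^2 - 2.2*g + 0.89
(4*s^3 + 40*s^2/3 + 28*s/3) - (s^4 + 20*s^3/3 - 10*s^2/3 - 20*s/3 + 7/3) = -s^4 - 8*s^3/3 + 50*s^2/3 + 16*s - 7/3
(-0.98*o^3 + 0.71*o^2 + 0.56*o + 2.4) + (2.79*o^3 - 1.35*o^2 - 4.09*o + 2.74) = 1.81*o^3 - 0.64*o^2 - 3.53*o + 5.14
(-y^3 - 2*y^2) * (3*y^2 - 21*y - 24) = -3*y^5 + 15*y^4 + 66*y^3 + 48*y^2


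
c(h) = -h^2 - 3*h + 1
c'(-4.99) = 6.98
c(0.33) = -0.10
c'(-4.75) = 6.50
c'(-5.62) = 8.24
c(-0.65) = 2.53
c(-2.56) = 2.13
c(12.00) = -179.00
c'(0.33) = -3.66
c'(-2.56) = 2.12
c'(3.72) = -10.44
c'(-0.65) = -1.70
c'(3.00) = -9.00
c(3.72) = -24.00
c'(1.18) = -5.36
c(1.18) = -3.93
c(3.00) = -17.00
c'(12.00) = -27.00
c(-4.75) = -7.31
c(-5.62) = -13.72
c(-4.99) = -8.93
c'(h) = -2*h - 3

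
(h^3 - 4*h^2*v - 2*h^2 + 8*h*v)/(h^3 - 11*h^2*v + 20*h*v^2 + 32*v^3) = h*(2 - h)/(-h^2 + 7*h*v + 8*v^2)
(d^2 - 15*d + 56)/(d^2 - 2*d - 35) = (d - 8)/(d + 5)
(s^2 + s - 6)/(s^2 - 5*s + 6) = (s + 3)/(s - 3)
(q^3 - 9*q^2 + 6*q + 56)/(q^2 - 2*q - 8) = q - 7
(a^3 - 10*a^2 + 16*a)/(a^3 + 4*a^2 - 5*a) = (a^2 - 10*a + 16)/(a^2 + 4*a - 5)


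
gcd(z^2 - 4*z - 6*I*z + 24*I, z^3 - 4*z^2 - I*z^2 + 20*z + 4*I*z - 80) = z - 4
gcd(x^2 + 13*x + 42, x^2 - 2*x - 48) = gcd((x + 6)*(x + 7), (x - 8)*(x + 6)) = x + 6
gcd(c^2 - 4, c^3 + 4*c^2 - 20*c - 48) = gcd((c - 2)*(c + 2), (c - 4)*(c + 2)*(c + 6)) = c + 2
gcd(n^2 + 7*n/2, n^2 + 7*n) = n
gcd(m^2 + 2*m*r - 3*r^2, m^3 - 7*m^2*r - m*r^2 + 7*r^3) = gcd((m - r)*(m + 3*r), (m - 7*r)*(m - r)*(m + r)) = -m + r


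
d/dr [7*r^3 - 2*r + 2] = 21*r^2 - 2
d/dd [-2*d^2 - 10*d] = -4*d - 10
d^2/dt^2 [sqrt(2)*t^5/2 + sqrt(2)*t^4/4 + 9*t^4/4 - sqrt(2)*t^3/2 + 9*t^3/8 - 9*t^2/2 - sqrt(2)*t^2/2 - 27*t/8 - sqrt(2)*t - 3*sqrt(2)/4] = 10*sqrt(2)*t^3 + 3*sqrt(2)*t^2 + 27*t^2 - 3*sqrt(2)*t + 27*t/4 - 9 - sqrt(2)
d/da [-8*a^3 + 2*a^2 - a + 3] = -24*a^2 + 4*a - 1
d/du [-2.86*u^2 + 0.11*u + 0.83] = 0.11 - 5.72*u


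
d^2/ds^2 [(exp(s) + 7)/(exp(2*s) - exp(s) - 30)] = (exp(4*s) + 29*exp(3*s) + 159*exp(2*s) + 817*exp(s) + 690)*exp(s)/(exp(6*s) - 3*exp(5*s) - 87*exp(4*s) + 179*exp(3*s) + 2610*exp(2*s) - 2700*exp(s) - 27000)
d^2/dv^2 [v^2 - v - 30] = 2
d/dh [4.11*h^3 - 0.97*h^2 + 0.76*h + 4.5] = 12.33*h^2 - 1.94*h + 0.76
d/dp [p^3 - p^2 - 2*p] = 3*p^2 - 2*p - 2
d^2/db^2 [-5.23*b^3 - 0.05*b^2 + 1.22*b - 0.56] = -31.38*b - 0.1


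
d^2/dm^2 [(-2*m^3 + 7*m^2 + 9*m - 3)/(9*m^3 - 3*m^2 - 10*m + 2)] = 2*(513*m^6 + 1647*m^5 - 81*m^4 + 235*m^3 + 3*m^2 + 30*m - 110)/(729*m^9 - 729*m^8 - 2187*m^7 + 2079*m^6 + 2106*m^5 - 1926*m^4 - 532*m^3 + 564*m^2 - 120*m + 8)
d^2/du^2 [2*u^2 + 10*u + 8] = 4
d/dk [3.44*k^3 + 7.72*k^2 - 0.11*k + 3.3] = 10.32*k^2 + 15.44*k - 0.11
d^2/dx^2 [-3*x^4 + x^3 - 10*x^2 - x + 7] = -36*x^2 + 6*x - 20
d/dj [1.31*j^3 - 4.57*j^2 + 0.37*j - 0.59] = 3.93*j^2 - 9.14*j + 0.37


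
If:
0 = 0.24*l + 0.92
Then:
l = -3.83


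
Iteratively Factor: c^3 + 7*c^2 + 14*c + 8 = (c + 4)*(c^2 + 3*c + 2) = (c + 1)*(c + 4)*(c + 2)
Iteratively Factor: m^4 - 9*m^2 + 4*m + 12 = (m - 2)*(m^3 + 2*m^2 - 5*m - 6) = (m - 2)^2*(m^2 + 4*m + 3) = (m - 2)^2*(m + 1)*(m + 3)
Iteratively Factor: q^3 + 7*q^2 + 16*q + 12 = (q + 2)*(q^2 + 5*q + 6) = (q + 2)*(q + 3)*(q + 2)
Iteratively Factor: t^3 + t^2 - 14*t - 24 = (t + 3)*(t^2 - 2*t - 8) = (t + 2)*(t + 3)*(t - 4)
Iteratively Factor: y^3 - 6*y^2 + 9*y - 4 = (y - 1)*(y^2 - 5*y + 4) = (y - 4)*(y - 1)*(y - 1)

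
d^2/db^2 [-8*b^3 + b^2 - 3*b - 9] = 2 - 48*b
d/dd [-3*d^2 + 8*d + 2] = 8 - 6*d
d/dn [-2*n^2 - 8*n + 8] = -4*n - 8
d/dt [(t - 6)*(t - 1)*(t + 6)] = 3*t^2 - 2*t - 36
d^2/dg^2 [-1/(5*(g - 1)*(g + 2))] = 2*(-(g - 1)^2 - (g - 1)*(g + 2) - (g + 2)^2)/(5*(g - 1)^3*(g + 2)^3)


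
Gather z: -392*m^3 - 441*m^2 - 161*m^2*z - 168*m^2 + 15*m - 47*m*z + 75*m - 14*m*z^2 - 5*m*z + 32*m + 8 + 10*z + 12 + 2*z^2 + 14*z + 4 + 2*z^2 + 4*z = -392*m^3 - 609*m^2 + 122*m + z^2*(4 - 14*m) + z*(-161*m^2 - 52*m + 28) + 24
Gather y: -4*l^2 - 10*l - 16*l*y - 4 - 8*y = -4*l^2 - 10*l + y*(-16*l - 8) - 4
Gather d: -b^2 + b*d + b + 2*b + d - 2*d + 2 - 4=-b^2 + 3*b + d*(b - 1) - 2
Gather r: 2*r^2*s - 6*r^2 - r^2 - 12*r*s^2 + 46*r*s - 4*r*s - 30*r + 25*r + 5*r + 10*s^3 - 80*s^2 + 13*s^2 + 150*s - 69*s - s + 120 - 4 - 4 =r^2*(2*s - 7) + r*(-12*s^2 + 42*s) + 10*s^3 - 67*s^2 + 80*s + 112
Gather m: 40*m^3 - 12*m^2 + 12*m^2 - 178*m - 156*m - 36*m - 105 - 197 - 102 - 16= 40*m^3 - 370*m - 420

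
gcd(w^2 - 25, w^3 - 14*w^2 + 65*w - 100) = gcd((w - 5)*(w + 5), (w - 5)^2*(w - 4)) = w - 5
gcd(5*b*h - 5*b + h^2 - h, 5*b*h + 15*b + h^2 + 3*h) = 5*b + h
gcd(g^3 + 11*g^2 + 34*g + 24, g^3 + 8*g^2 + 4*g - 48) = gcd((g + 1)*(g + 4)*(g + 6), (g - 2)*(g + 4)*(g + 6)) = g^2 + 10*g + 24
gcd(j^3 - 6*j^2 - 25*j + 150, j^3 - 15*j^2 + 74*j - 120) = j^2 - 11*j + 30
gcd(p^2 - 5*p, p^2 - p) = p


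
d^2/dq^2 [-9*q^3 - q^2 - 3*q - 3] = -54*q - 2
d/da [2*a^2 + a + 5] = 4*a + 1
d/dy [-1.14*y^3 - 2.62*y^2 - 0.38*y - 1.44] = -3.42*y^2 - 5.24*y - 0.38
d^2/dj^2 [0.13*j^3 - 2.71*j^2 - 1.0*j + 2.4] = 0.78*j - 5.42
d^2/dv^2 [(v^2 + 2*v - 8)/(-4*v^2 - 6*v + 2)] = (-2*v^3 + 90*v^2 + 132*v + 81)/(8*v^6 + 36*v^5 + 42*v^4 - 9*v^3 - 21*v^2 + 9*v - 1)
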